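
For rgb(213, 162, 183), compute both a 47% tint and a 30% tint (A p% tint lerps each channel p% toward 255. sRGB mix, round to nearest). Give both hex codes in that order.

47% tint:
  R: 213 + 19.74 = 232.74 → 233
  G: 162 + 43.71 = 205.71 → 206
  B: 183 + 0.47×(255−183) = 183 + 33.84 = 216.84 → 217
  → #E9CED9
30% tint:
  R: 213 + 0.3×(255−213) = 213 + 12.6 = 225.6 → 226
  G: 162 + 0.3×(255−162) = 162 + 27.9 = 189.9 → 190
  B: 183 + 21.6 = 204.6 → 205
  → #E2BECD

#E9CED9, #E2BECD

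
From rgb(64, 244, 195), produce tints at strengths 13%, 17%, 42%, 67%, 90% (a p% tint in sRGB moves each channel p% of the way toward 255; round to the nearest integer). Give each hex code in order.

13%: (64 + 24.83 = 88.83→89, 244 + 1.43 = 245.43→245, 195 + 7.8 = 202.8→203) → #59F5CB
17%: (64 + 32.47 = 96.47→96, 244 + 1.87 = 245.87→246, 195 + 10.2 = 205.2→205) → #60F6CD
42%: (64 + 80.22 = 144.22→144, 244 + 4.62 = 248.62→249, 195 + 25.2 = 220.2→220) → #90F9DC
67%: (64 + 127.97 = 191.97→192, 244 + 7.37 = 251.37→251, 195 + 40.2 = 235.2→235) → #C0FBEB
90%: (64 + 171.9 = 235.9→236, 244 + 9.9 = 253.9→254, 195 + 54 = 249→249) → #ECFEF9

#59F5CB, #60F6CD, #90F9DC, #C0FBEB, #ECFEF9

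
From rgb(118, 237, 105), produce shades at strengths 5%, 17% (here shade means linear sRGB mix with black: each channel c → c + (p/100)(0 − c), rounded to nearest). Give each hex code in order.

#70E164, #62C557

5%: (118 − 5.9 = 112.1→112, 237 − 11.85 = 225.15→225, 105 − 5.25 = 99.75→100) → #70E164
17%: (118 − 20.06 = 97.94→98, 237 − 40.29 = 196.71→197, 105 − 17.85 = 87.15→87) → #62C557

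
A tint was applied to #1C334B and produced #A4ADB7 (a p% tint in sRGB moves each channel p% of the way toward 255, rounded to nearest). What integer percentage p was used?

#1C334B is rgb(28, 51, 75); #A4ADB7 is rgb(164, 173, 183).
On the R channel (widest range): 164 ≈ 28 + (p/100)(255 − 28), so p ≈ 100×(164 − 28)/(255 − 28) = 13600/227 = 59.91.
p = 60 reproduces all three channels after rounding.

60%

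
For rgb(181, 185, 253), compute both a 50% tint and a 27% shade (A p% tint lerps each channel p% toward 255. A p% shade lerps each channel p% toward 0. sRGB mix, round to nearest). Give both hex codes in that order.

50% tint:
  R: 181 + 0.5×(255−181) = 181 + 37 = 218 → 218
  G: 185 + 0.5×(255−185) = 185 + 35 = 220 → 220
  B: 253 + 1 = 254 → 254
  → #DADCFE
27% shade:
  R: 181 + 0.27×(0−181) = 181 − 48.87 = 132.13 → 132
  G: 185 + 0.27×(0−185) = 185 − 49.95 = 135.05 → 135
  B: 253 + 0.27×(0−253) = 253 − 68.31 = 184.69 → 185
  → #8487B9

#DADCFE, #8487B9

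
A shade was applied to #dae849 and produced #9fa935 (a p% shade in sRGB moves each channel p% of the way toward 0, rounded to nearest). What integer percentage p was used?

#dae849 is rgb(218, 232, 73); #9fa935 is rgb(159, 169, 53).
On the G channel (widest range): 169 ≈ 232 + (p/100)(0 − 232), so p ≈ 100×(169 − 232)/(0 − 232) = -6300/-232 = 27.16.
p = 27 reproduces all three channels after rounding.

27%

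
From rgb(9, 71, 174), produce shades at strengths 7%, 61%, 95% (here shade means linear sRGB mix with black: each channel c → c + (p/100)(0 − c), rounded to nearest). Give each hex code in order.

#0842a2, #041c44, #000409

7%: (9 − 0.63 = 8.37→8, 71 − 4.97 = 66.03→66, 174 − 12.18 = 161.82→162) → #0842a2
61%: (9 − 5.49 = 3.51→4, 71 − 43.31 = 27.69→28, 174 − 106.14 = 67.86→68) → #041c44
95%: (9 − 8.55 = 0.45→0, 71 − 67.45 = 3.55→4, 174 − 165.3 = 8.7→9) → #000409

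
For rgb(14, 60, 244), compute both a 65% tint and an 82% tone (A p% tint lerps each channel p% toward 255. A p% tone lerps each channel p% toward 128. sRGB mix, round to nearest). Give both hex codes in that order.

65% tint:
  R: 14 + 156.65 = 170.65 → 171
  G: 60 + 0.65×(255−60) = 60 + 126.75 = 186.75 → 187
  B: 244 + 7.15 = 251.15 → 251
  → #ABBBFB
82% tone:
  R: 14 + 0.82×(128−14) = 14 + 93.48 = 107.48 → 107
  G: 60 + 55.76 = 115.76 → 116
  B: 244 − 95.12 = 148.88 → 149
  → #6B7495

#ABBBFB, #6B7495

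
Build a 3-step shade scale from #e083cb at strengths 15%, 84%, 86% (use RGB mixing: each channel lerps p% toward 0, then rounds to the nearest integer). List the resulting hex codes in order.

#e083cb is rgb(224, 131, 203).
15%: (224 − 33.6 = 190.4→190, 131 − 19.65 = 111.35→111, 203 − 30.45 = 172.55→173) → #be6fad
84%: (224 − 188.16 = 35.84→36, 131 − 110.04 = 20.96→21, 203 − 170.52 = 32.48→32) → #241520
86%: (224 − 192.64 = 31.36→31, 131 − 112.66 = 18.34→18, 203 − 174.58 = 28.42→28) → #1f121c

#be6fad, #241520, #1f121c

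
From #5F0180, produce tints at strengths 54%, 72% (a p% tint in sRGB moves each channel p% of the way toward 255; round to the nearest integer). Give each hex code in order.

#B58AC5, #D2B8DB

#5F0180 is rgb(95, 1, 128).
54%: (95 + 86.4 = 181.4→181, 1 + 137.16 = 138.16→138, 128 + 68.58 = 196.58→197) → #B58AC5
72%: (95 + 115.2 = 210.2→210, 1 + 182.88 = 183.88→184, 128 + 91.44 = 219.44→219) → #D2B8DB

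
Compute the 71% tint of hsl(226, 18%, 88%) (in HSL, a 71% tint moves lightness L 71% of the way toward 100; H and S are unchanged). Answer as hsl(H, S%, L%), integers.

hsl(226, 18%, 97%)

L moves 71% from 88 toward 100: 88 + 8.52 = 96.52 → 97.
H and S are unchanged.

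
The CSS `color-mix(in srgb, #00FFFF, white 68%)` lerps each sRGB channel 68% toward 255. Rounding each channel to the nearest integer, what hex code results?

#ADFFFF

#00FFFF is rgb(0, 255, 255).
Per channel, c → c + 0.68(255 − c):
  R: 0 + 0.68×(255−0) = 0 + 173.4 = 173.4 → 173
  G: 255 + 0.68×(255−255) = 255 + 0 = 255 → 255
  B: 255 + 0 = 255 → 255
rgb(173, 255, 255) = #ADFFFF.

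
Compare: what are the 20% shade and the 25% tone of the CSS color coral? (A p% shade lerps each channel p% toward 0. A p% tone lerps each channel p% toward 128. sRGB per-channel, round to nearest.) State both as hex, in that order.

CSS coral is rgb(255, 127, 80).
20% shade:
  R: 255 + 0.2×(0−255) = 255 − 51 = 204 → 204
  G: 127 + 0.2×(0−127) = 127 − 25.4 = 101.6 → 102
  B: 80 − 16 = 64 → 64
  → #CC6640
25% tone:
  R: 255 + 0.25×(128−255) = 255 − 31.75 = 223.25 → 223
  G: 127 + 0.25 = 127.25 → 127
  B: 80 + 0.25×(128−80) = 80 + 12 = 92 → 92
  → #DF7F5C

#CC6640, #DF7F5C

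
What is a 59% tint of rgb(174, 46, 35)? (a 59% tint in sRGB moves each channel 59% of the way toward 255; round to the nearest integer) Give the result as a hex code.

#dea9a5

A 59% tint moves each channel 59% toward 255:
  R: 174 + 0.59×(255−174) = 174 + 47.79 = 221.79 → 222
  G: 46 + 0.59×(255−46) = 46 + 123.31 = 169.31 → 169
  B: 35 + 0.59×(255−35) = 35 + 129.8 = 164.8 → 165
rgb(222, 169, 165) = #dea9a5.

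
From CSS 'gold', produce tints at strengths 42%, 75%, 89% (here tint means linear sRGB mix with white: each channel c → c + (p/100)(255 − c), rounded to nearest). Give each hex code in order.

#FFE86B, #FFF5BF, #FFFBE3

CSS gold is rgb(255, 215, 0).
42%: (255→255, 215 + 16.8 = 231.8→232, 0 + 107.1 = 107.1→107) → #FFE86B
75%: (255→255, 215 + 30 = 245→245, 0 + 191.25 = 191.25→191) → #FFF5BF
89%: (255→255, 215 + 35.6 = 250.6→251, 0 + 226.95 = 226.95→227) → #FFFBE3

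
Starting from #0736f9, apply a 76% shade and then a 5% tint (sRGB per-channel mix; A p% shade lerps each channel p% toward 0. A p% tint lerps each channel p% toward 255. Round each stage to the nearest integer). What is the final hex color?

#0f1946

#0736f9 is rgb(7, 54, 249).
A 76% shade moves each channel 76% toward 0:
  R: 7 + 0.76×(0−7) = 7 − 5.32 = 1.68 → 2
  G: 54 − 41.04 = 12.96 → 13
  B: 249 + 0.76×(0−249) = 249 − 189.24 = 59.76 → 60
After the shade: rgb(2, 13, 60) = #020d3c.
Lerp each channel 5% toward 255:
  R: 2 + 12.65 = 14.65 → 15
  G: 13 + 12.1 = 25.1 → 25
  B: 60 + 0.05×(255−60) = 60 + 9.75 = 69.75 → 70
rgb(15, 25, 70) = #0f1946.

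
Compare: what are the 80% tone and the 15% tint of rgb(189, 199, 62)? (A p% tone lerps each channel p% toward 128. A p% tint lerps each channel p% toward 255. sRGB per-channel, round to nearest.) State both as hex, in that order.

#8c8e73, #c7cf5b

80% tone:
  R: 189 − 48.8 = 140.2 → 140
  G: 199 − 56.8 = 142.2 → 142
  B: 62 + 52.8 = 114.8 → 115
  → #8c8e73
15% tint:
  R: 189 + 0.15×(255−189) = 189 + 9.9 = 198.9 → 199
  G: 199 + 8.4 = 207.4 → 207
  B: 62 + 28.95 = 90.95 → 91
  → #c7cf5b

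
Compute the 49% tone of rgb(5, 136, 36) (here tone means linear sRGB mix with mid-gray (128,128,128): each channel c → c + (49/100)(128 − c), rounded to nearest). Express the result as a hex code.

#418451

Per channel, c → c + 0.49(128 − c):
  R: 5 + 0.49×(128−5) = 5 + 60.27 = 65.27 → 65
  G: 136 − 3.92 = 132.08 → 132
  B: 36 + 0.49×(128−36) = 36 + 45.08 = 81.08 → 81
rgb(65, 132, 81) = #418451.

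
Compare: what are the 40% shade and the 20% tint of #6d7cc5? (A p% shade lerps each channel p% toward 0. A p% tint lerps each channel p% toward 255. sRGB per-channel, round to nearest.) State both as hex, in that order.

#6d7cc5 is rgb(109, 124, 197).
40% shade:
  R: 109 + 0.4×(0−109) = 109 − 43.6 = 65.4 → 65
  G: 124 − 49.6 = 74.4 → 74
  B: 197 + 0.4×(0−197) = 197 − 78.8 = 118.2 → 118
  → #414a76
20% tint:
  R: 109 + 0.2×(255−109) = 109 + 29.2 = 138.2 → 138
  G: 124 + 26.2 = 150.2 → 150
  B: 197 + 0.2×(255−197) = 197 + 11.6 = 208.6 → 209
  → #8a96d1

#414a76, #8a96d1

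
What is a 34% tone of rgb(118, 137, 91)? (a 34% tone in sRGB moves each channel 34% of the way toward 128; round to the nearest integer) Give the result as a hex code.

A 34% tone moves each channel 34% toward 128:
  R: 118 + 0.34×(128−118) = 118 + 3.4 = 121.4 → 121
  G: 137 + 0.34×(128−137) = 137 − 3.06 = 133.94 → 134
  B: 91 + 12.58 = 103.58 → 104
rgb(121, 134, 104) = #798668.

#798668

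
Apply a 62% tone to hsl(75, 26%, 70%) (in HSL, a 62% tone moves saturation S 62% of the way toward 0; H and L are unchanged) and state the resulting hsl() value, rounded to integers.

hsl(75, 10%, 70%)

S moves 62% from 26 toward 0: 26 − 16.12 = 9.88 → 10.
H and L are unchanged.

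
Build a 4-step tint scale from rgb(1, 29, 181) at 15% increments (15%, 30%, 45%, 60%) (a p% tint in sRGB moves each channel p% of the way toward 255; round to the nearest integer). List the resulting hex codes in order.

15%: (1 + 38.1 = 39.1→39, 29 + 33.9 = 62.9→63, 181 + 11.1 = 192.1→192) → #273FC0
30%: (1 + 76.2 = 77.2→77, 29 + 67.8 = 96.8→97, 181 + 22.2 = 203.2→203) → #4D61CB
45%: (1 + 114.3 = 115.3→115, 29 + 101.7 = 130.7→131, 181 + 33.3 = 214.3→214) → #7383D6
60%: (1 + 152.4 = 153.4→153, 29 + 135.6 = 164.6→165, 181 + 44.4 = 225.4→225) → #99A5E1

#273FC0, #4D61CB, #7383D6, #99A5E1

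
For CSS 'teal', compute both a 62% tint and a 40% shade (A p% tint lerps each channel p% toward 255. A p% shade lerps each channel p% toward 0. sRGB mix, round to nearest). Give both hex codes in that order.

#9ECFCF, #004D4D

CSS teal is rgb(0, 128, 128).
62% tint:
  R: 0 + 0.62×(255−0) = 0 + 158.1 = 158.1 → 158
  G: 128 + 78.74 = 206.74 → 207
  B: 128 + 0.62×(255−128) = 128 + 78.74 = 206.74 → 207
  → #9ECFCF
40% shade:
  R: 0 + 0 = 0 → 0
  G: 128 − 51.2 = 76.8 → 77
  B: 128 + 0.4×(0−128) = 128 − 51.2 = 76.8 → 77
  → #004D4D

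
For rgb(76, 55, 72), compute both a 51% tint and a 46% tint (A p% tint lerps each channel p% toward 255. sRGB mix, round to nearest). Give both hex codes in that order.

51% tint:
  R: 76 + 0.51×(255−76) = 76 + 91.29 = 167.29 → 167
  G: 55 + 0.51×(255−55) = 55 + 102 = 157 → 157
  B: 72 + 93.33 = 165.33 → 165
  → #A79DA5
46% tint:
  R: 76 + 0.46×(255−76) = 76 + 82.34 = 158.34 → 158
  G: 55 + 0.46×(255−55) = 55 + 92 = 147 → 147
  B: 72 + 0.46×(255−72) = 72 + 84.18 = 156.18 → 156
  → #9E939C

#A79DA5, #9E939C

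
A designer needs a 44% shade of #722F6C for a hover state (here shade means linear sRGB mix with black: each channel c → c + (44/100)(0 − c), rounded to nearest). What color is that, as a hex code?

#722F6C is rgb(114, 47, 108).
Lerp each channel 44% toward 0:
  R: 114 − 50.16 = 63.84 → 64
  G: 47 + 0.44×(0−47) = 47 − 20.68 = 26.32 → 26
  B: 108 + 0.44×(0−108) = 108 − 47.52 = 60.48 → 60
rgb(64, 26, 60) = #401A3C.

#401A3C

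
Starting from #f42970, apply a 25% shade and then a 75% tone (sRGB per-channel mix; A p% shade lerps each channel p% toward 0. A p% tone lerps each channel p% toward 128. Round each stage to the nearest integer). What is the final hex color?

#f42970 is rgb(244, 41, 112).
Per channel, c → c + 0.25(0 − c):
  R: 244 + 0.25×(0−244) = 244 − 61 = 183 → 183
  G: 41 + 0.25×(0−41) = 41 − 10.25 = 30.75 → 31
  B: 112 − 28 = 84 → 84
After the shade: rgb(183, 31, 84) = #b71f54.
Per channel, c → c + 0.75(128 − c):
  R: 183 + 0.75×(128−183) = 183 − 41.25 = 141.75 → 142
  G: 31 + 0.75×(128−31) = 31 + 72.75 = 103.75 → 104
  B: 84 + 0.75×(128−84) = 84 + 33 = 117 → 117
rgb(142, 104, 117) = #8e6875.

#8e6875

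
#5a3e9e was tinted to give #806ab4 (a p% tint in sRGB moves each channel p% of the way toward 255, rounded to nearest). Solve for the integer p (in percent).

#5a3e9e is rgb(90, 62, 158); #806ab4 is rgb(128, 106, 180).
On the G channel (widest range): 106 ≈ 62 + (p/100)(255 − 62), so p ≈ 100×(106 − 62)/(255 − 62) = 4400/193 = 22.80.
p = 23 reproduces all three channels after rounding.

23%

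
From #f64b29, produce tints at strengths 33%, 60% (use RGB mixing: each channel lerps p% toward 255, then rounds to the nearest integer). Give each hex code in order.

#f98670, #fbb7a9

#f64b29 is rgb(246, 75, 41).
33%: (246 + 2.97 = 248.97→249, 75 + 59.4 = 134.4→134, 41 + 70.62 = 111.62→112) → #f98670
60%: (246 + 5.4 = 251.4→251, 75 + 108 = 183→183, 41 + 128.4 = 169.4→169) → #fbb7a9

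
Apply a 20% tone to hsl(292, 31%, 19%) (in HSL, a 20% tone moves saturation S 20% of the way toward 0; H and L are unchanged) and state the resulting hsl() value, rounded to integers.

S moves 20% from 31 toward 0: 31 − 6.2 = 24.8 → 25.
H and L are unchanged.

hsl(292, 25%, 19%)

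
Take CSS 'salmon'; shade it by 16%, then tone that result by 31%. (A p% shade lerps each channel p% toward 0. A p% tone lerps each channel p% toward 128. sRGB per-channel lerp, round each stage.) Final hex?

#B9726A

CSS salmon is rgb(250, 128, 114).
A 16% shade moves each channel 16% toward 0:
  R: 250 − 40 = 210 → 210
  G: 128 + 0.16×(0−128) = 128 − 20.48 = 107.52 → 108
  B: 114 + 0.16×(0−114) = 114 − 18.24 = 95.76 → 96
After the shade: rgb(210, 108, 96) = #D26C60.
Per channel, c → c + 0.31(128 − c):
  R: 210 + 0.31×(128−210) = 210 − 25.42 = 184.58 → 185
  G: 108 + 0.31×(128−108) = 108 + 6.2 = 114.2 → 114
  B: 96 + 0.31×(128−96) = 96 + 9.92 = 105.92 → 106
rgb(185, 114, 106) = #B9726A.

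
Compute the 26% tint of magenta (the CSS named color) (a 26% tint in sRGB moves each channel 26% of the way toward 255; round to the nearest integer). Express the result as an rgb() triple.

CSS magenta is rgb(255, 0, 255).
Per channel, c → c + 0.26(255 − c):
  R: 255 + 0.26×(255−255) = 255 + 0 = 255 → 255
  G: 0 + 66.3 = 66.3 → 66
  B: 255 + 0 = 255 → 255

rgb(255, 66, 255)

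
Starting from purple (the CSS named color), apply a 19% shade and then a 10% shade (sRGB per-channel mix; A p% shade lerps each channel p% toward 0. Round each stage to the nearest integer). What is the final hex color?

CSS purple is rgb(128, 0, 128).
Per channel, c → c + 0.19(0 − c):
  R: 128 − 24.32 = 103.68 → 104
  G: 0 + 0 = 0 → 0
  B: 128 + 0.19×(0−128) = 128 − 24.32 = 103.68 → 104
After the shade: rgb(104, 0, 104) = #680068.
Lerp each channel 10% toward 0:
  R: 104 + 0.1×(0−104) = 104 − 10.4 = 93.6 → 94
  G: 0 + 0.1×(0−0) = 0 + 0 = 0 → 0
  B: 104 − 10.4 = 93.6 → 94
rgb(94, 0, 94) = #5E005E.

#5E005E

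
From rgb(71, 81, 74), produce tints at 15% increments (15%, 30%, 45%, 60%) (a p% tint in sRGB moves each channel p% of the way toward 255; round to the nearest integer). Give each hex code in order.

15%: (71 + 27.6 = 98.6→99, 81 + 26.1 = 107.1→107, 74 + 27.15 = 101.15→101) → #636B65
30%: (71 + 55.2 = 126.2→126, 81 + 52.2 = 133.2→133, 74 + 54.3 = 128.3→128) → #7E8580
45%: (71 + 82.8 = 153.8→154, 81 + 78.3 = 159.3→159, 74 + 81.45 = 155.45→155) → #9A9F9B
60%: (71 + 110.4 = 181.4→181, 81 + 104.4 = 185.4→185, 74 + 108.6 = 182.6→183) → #B5B9B7

#636B65, #7E8580, #9A9F9B, #B5B9B7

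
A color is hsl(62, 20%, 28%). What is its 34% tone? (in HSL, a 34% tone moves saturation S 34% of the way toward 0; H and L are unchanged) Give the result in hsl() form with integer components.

S moves 34% from 20 toward 0: 20 − 6.8 = 13.2 → 13.
H and L are unchanged.

hsl(62, 13%, 28%)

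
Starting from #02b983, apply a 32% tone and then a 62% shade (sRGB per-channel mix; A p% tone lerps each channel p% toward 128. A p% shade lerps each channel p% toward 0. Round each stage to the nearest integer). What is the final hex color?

#103f31

#02b983 is rgb(2, 185, 131).
Per channel, c → c + 0.32(128 − c):
  R: 2 + 40.32 = 42.32 → 42
  G: 185 + 0.32×(128−185) = 185 − 18.24 = 166.76 → 167
  B: 131 + 0.32×(128−131) = 131 − 0.96 = 130.04 → 130
After the tone: rgb(42, 167, 130) = #2aa782.
A 62% shade moves each channel 62% toward 0:
  R: 42 − 26.04 = 15.96 → 16
  G: 167 + 0.62×(0−167) = 167 − 103.54 = 63.46 → 63
  B: 130 − 80.6 = 49.4 → 49
rgb(16, 63, 49) = #103f31.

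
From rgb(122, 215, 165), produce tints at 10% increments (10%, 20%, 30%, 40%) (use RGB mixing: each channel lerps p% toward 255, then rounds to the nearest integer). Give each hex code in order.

10%: (122 + 13.3 = 135.3→135, 215 + 4 = 219→219, 165 + 9 = 174→174) → #87dbae
20%: (122 + 26.6 = 148.6→149, 215 + 8 = 223→223, 165 + 18 = 183→183) → #95dfb7
30%: (122 + 39.9 = 161.9→162, 215 + 12 = 227→227, 165 + 27 = 192→192) → #a2e3c0
40%: (122 + 53.2 = 175.2→175, 215 + 16 = 231→231, 165 + 36 = 201→201) → #afe7c9

#87dbae, #95dfb7, #a2e3c0, #afe7c9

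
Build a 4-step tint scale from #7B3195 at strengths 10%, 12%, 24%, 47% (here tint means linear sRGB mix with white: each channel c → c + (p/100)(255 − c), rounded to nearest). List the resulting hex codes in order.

#8846A0, #8B4AA2, #9B62AE, #B992C7

#7B3195 is rgb(123, 49, 149).
10%: (123 + 13.2 = 136.2→136, 49 + 20.6 = 69.6→70, 149 + 10.6 = 159.6→160) → #8846A0
12%: (123 + 15.84 = 138.84→139, 49 + 24.72 = 73.72→74, 149 + 12.72 = 161.72→162) → #8B4AA2
24%: (123 + 31.68 = 154.68→155, 49 + 49.44 = 98.44→98, 149 + 25.44 = 174.44→174) → #9B62AE
47%: (123 + 62.04 = 185.04→185, 49 + 96.82 = 145.82→146, 149 + 49.82 = 198.82→199) → #B992C7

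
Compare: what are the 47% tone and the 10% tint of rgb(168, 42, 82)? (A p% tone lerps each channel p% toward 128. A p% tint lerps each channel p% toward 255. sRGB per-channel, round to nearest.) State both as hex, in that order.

#955268, #B13F63

47% tone:
  R: 168 − 18.8 = 149.2 → 149
  G: 42 + 0.47×(128−42) = 42 + 40.42 = 82.42 → 82
  B: 82 + 0.47×(128−82) = 82 + 21.62 = 103.62 → 104
  → #955268
10% tint:
  R: 168 + 8.7 = 176.7 → 177
  G: 42 + 0.1×(255−42) = 42 + 21.3 = 63.3 → 63
  B: 82 + 0.1×(255−82) = 82 + 17.3 = 99.3 → 99
  → #B13F63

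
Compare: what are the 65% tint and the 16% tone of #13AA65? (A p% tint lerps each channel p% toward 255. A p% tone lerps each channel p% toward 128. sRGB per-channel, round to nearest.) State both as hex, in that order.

#ACE1C9, #24A369

#13AA65 is rgb(19, 170, 101).
65% tint:
  R: 19 + 153.4 = 172.4 → 172
  G: 170 + 55.25 = 225.25 → 225
  B: 101 + 0.65×(255−101) = 101 + 100.1 = 201.1 → 201
  → #ACE1C9
16% tone:
  R: 19 + 0.16×(128−19) = 19 + 17.44 = 36.44 → 36
  G: 170 − 6.72 = 163.28 → 163
  B: 101 + 0.16×(128−101) = 101 + 4.32 = 105.32 → 105
  → #24A369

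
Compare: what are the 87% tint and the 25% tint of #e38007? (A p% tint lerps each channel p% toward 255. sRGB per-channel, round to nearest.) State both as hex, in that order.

#e38007 is rgb(227, 128, 7).
87% tint:
  R: 227 + 24.36 = 251.36 → 251
  G: 128 + 110.49 = 238.49 → 238
  B: 7 + 0.87×(255−7) = 7 + 215.76 = 222.76 → 223
  → #fbeedf
25% tint:
  R: 227 + 0.25×(255−227) = 227 + 7 = 234 → 234
  G: 128 + 0.25×(255−128) = 128 + 31.75 = 159.75 → 160
  B: 7 + 0.25×(255−7) = 7 + 62 = 69 → 69
  → #eaa045

#fbeedf, #eaa045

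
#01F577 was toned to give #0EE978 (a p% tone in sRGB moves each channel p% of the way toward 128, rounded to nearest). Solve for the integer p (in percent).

10%

#01F577 is rgb(1, 245, 119); #0EE978 is rgb(14, 233, 120).
On the R channel (widest range): 14 ≈ 1 + (p/100)(128 − 1), so p ≈ 100×(14 − 1)/(128 − 1) = 1300/127 = 10.24.
p = 10 reproduces all three channels after rounding.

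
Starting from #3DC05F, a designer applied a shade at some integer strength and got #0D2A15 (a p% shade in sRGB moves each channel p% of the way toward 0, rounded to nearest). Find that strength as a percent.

78%

#3DC05F is rgb(61, 192, 95); #0D2A15 is rgb(13, 42, 21).
On the G channel (widest range): 42 ≈ 192 + (p/100)(0 − 192), so p ≈ 100×(42 − 192)/(0 − 192) = -15000/-192 = 78.12.
p = 78 reproduces all three channels after rounding.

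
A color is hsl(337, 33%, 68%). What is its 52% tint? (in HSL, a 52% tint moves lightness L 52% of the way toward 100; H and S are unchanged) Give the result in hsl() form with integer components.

L moves 52% from 68 toward 100: 68 + 16.64 = 84.64 → 85.
H and S are unchanged.

hsl(337, 33%, 85%)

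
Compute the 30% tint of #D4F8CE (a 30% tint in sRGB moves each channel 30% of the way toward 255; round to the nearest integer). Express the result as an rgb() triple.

rgb(225, 250, 221)

#D4F8CE is rgb(212, 248, 206).
Per channel, c → c + 0.3(255 − c):
  R: 212 + 0.3×(255−212) = 212 + 12.9 = 224.9 → 225
  G: 248 + 2.1 = 250.1 → 250
  B: 206 + 14.7 = 220.7 → 221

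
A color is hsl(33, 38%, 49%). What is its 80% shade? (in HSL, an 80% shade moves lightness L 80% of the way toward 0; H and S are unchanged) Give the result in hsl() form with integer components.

hsl(33, 38%, 10%)

L moves 80% from 49 toward 0: 49 − 39.2 = 9.8 → 10.
H and S are unchanged.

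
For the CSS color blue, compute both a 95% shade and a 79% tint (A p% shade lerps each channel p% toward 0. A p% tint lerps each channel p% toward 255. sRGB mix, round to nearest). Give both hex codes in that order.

CSS blue is rgb(0, 0, 255).
95% shade:
  R: 0 + 0.95×(0−0) = 0 + 0 = 0 → 0
  G: 0 + 0 = 0 → 0
  B: 255 + 0.95×(0−255) = 255 − 242.25 = 12.75 → 13
  → #00000D
79% tint:
  R: 0 + 201.45 = 201.45 → 201
  G: 0 + 0.79×(255−0) = 0 + 201.45 = 201.45 → 201
  B: 255 + 0.79×(255−255) = 255 + 0 = 255 → 255
  → #C9C9FF

#00000D, #C9C9FF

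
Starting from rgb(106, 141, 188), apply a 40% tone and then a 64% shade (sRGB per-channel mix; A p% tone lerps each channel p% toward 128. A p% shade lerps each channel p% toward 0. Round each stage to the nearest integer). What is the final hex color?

#29313b

Lerp each channel 40% toward 128:
  R: 106 + 0.4×(128−106) = 106 + 8.8 = 114.8 → 115
  G: 141 + 0.4×(128−141) = 141 − 5.2 = 135.8 → 136
  B: 188 + 0.4×(128−188) = 188 − 24 = 164 → 164
After the tone: rgb(115, 136, 164) = #7388a4.
A 64% shade moves each channel 64% toward 0:
  R: 115 + 0.64×(0−115) = 115 − 73.6 = 41.4 → 41
  G: 136 + 0.64×(0−136) = 136 − 87.04 = 48.96 → 49
  B: 164 + 0.64×(0−164) = 164 − 104.96 = 59.04 → 59
rgb(41, 49, 59) = #29313b.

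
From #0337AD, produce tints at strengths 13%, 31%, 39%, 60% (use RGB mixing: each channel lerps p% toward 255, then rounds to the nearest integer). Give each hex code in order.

#2451B8, #5175C6, #6585CD, #9AAFDE

#0337AD is rgb(3, 55, 173).
13%: (3 + 32.76 = 35.76→36, 55 + 26 = 81→81, 173 + 10.66 = 183.66→184) → #2451B8
31%: (3 + 78.12 = 81.12→81, 55 + 62 = 117→117, 173 + 25.42 = 198.42→198) → #5175C6
39%: (3 + 98.28 = 101.28→101, 55 + 78 = 133→133, 173 + 31.98 = 204.98→205) → #6585CD
60%: (3 + 151.2 = 154.2→154, 55 + 120 = 175→175, 173 + 49.2 = 222.2→222) → #9AAFDE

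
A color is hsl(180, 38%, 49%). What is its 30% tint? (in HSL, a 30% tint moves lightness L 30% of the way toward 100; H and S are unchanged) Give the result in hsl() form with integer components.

hsl(180, 38%, 64%)

L moves 30% from 49 toward 100: 49 + 15.3 = 64.3 → 64.
H and S are unchanged.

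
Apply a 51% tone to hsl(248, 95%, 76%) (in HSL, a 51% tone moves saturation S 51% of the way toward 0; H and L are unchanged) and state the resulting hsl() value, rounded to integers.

S moves 51% from 95 toward 0: 95 − 48.45 = 46.55 → 47.
H and L are unchanged.

hsl(248, 47%, 76%)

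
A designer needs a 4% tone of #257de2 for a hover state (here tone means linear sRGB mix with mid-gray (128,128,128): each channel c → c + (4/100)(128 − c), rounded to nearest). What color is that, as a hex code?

#257de2 is rgb(37, 125, 226).
A 4% tone moves each channel 4% toward 128:
  R: 37 + 0.04×(128−37) = 37 + 3.64 = 40.64 → 41
  G: 125 + 0.04×(128−125) = 125 + 0.12 = 125.12 → 125
  B: 226 + 0.04×(128−226) = 226 − 3.92 = 222.08 → 222
rgb(41, 125, 222) = #297dde.

#297dde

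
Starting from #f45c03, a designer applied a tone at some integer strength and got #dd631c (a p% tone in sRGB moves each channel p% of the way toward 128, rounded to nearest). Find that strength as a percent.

20%

#f45c03 is rgb(244, 92, 3); #dd631c is rgb(221, 99, 28).
On the B channel (widest range): 28 ≈ 3 + (p/100)(128 − 3), so p ≈ 100×(28 − 3)/(128 − 3) = 2500/125 = 20.00.
p = 20 reproduces all three channels after rounding.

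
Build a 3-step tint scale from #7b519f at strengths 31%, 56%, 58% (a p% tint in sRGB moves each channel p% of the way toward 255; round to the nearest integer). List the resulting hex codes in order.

#a487bd, #c5b2d5, #c8b6d7

#7b519f is rgb(123, 81, 159).
31%: (123 + 40.92 = 163.92→164, 81 + 53.94 = 134.94→135, 159 + 29.76 = 188.76→189) → #a487bd
56%: (123 + 73.92 = 196.92→197, 81 + 97.44 = 178.44→178, 159 + 53.76 = 212.76→213) → #c5b2d5
58%: (123 + 76.56 = 199.56→200, 81 + 100.92 = 181.92→182, 159 + 55.68 = 214.68→215) → #c8b6d7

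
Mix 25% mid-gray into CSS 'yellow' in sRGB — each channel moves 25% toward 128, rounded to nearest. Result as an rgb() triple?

rgb(223, 223, 32)

CSS yellow is rgb(255, 255, 0).
Lerp each channel 25% toward 128:
  R: 255 + 0.25×(128−255) = 255 − 31.75 = 223.25 → 223
  G: 255 + 0.25×(128−255) = 255 − 31.75 = 223.25 → 223
  B: 0 + 32 = 32 → 32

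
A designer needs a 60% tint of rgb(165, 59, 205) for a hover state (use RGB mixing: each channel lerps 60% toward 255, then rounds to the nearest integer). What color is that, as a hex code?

#DBB1EB

Lerp each channel 60% toward 255:
  R: 165 + 0.6×(255−165) = 165 + 54 = 219 → 219
  G: 59 + 117.6 = 176.6 → 177
  B: 205 + 30 = 235 → 235
rgb(219, 177, 235) = #DBB1EB.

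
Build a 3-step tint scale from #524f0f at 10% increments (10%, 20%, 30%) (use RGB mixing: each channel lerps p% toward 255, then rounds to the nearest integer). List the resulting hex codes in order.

#636127, #75723f, #868457

#524f0f is rgb(82, 79, 15).
10%: (82 + 17.3 = 99.3→99, 79 + 17.6 = 96.6→97, 15 + 24 = 39→39) → #636127
20%: (82 + 34.6 = 116.6→117, 79 + 35.2 = 114.2→114, 15 + 48 = 63→63) → #75723f
30%: (82 + 51.9 = 133.9→134, 79 + 52.8 = 131.8→132, 15 + 72 = 87→87) → #868457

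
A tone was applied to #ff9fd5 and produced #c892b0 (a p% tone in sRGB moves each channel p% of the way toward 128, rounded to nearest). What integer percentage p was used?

43%

#ff9fd5 is rgb(255, 159, 213); #c892b0 is rgb(200, 146, 176).
On the R channel (widest range): 200 ≈ 255 + (p/100)(128 − 255), so p ≈ 100×(200 − 255)/(128 − 255) = -5500/-127 = 43.31.
p = 43 reproduces all three channels after rounding.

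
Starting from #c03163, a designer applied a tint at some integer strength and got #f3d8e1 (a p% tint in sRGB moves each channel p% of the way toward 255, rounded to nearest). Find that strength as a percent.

81%

#c03163 is rgb(192, 49, 99); #f3d8e1 is rgb(243, 216, 225).
On the G channel (widest range): 216 ≈ 49 + (p/100)(255 − 49), so p ≈ 100×(216 − 49)/(255 − 49) = 16700/206 = 81.07.
p = 81 reproduces all three channels after rounding.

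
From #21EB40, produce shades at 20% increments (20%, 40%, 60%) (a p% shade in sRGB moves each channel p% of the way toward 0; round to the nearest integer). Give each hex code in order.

#1ABC33, #148D26, #0D5E1A

#21EB40 is rgb(33, 235, 64).
20%: (33 − 6.6 = 26.4→26, 235 − 47 = 188→188, 64 − 12.8 = 51.2→51) → #1ABC33
40%: (33 − 13.2 = 19.8→20, 235 − 94 = 141→141, 64 − 25.6 = 38.4→38) → #148D26
60%: (33 − 19.8 = 13.2→13, 235 − 141 = 94→94, 64 − 38.4 = 25.6→26) → #0D5E1A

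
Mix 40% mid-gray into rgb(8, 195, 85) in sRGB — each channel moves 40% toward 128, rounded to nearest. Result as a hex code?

Per channel, c → c + 0.4(128 − c):
  R: 8 + 48 = 56 → 56
  G: 195 + 0.4×(128−195) = 195 − 26.8 = 168.2 → 168
  B: 85 + 17.2 = 102.2 → 102
rgb(56, 168, 102) = #38A866.

#38A866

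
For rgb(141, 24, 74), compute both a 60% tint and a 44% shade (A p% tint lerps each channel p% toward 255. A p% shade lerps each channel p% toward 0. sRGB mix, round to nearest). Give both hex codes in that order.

60% tint:
  R: 141 + 0.6×(255−141) = 141 + 68.4 = 209.4 → 209
  G: 24 + 0.6×(255−24) = 24 + 138.6 = 162.6 → 163
  B: 74 + 0.6×(255−74) = 74 + 108.6 = 182.6 → 183
  → #D1A3B7
44% shade:
  R: 141 + 0.44×(0−141) = 141 − 62.04 = 78.96 → 79
  G: 24 − 10.56 = 13.44 → 13
  B: 74 − 32.56 = 41.44 → 41
  → #4F0D29

#D1A3B7, #4F0D29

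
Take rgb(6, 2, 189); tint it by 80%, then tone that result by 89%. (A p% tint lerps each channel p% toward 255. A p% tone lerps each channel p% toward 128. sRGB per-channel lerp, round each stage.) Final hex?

#88888d

Lerp each channel 80% toward 255:
  R: 6 + 199.2 = 205.2 → 205
  G: 2 + 202.4 = 204.4 → 204
  B: 189 + 0.8×(255−189) = 189 + 52.8 = 241.8 → 242
After the tint: rgb(205, 204, 242) = #cdccf2.
An 89% tone moves each channel 89% toward 128:
  R: 205 − 68.53 = 136.47 → 136
  G: 204 − 67.64 = 136.36 → 136
  B: 242 + 0.89×(128−242) = 242 − 101.46 = 140.54 → 141
rgb(136, 136, 141) = #88888d.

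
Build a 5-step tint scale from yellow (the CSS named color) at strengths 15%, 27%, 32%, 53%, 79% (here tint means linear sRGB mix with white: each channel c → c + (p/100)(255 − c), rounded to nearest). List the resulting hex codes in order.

CSS yellow is rgb(255, 255, 0).
15%: (255→255, 255→255, 0 + 38.25 = 38.25→38) → #ffff26
27%: (255→255, 255→255, 0 + 68.85 = 68.85→69) → #ffff45
32%: (255→255, 255→255, 0 + 81.6 = 81.6→82) → #ffff52
53%: (255→255, 255→255, 0 + 135.15 = 135.15→135) → #ffff87
79%: (255→255, 255→255, 0 + 201.45 = 201.45→201) → #ffffc9

#ffff26, #ffff45, #ffff52, #ffff87, #ffffc9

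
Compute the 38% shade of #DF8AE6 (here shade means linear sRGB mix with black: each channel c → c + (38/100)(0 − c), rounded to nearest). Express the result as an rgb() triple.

rgb(138, 86, 143)

#DF8AE6 is rgb(223, 138, 230).
Lerp each channel 38% toward 0:
  R: 223 + 0.38×(0−223) = 223 − 84.74 = 138.26 → 138
  G: 138 + 0.38×(0−138) = 138 − 52.44 = 85.56 → 86
  B: 230 − 87.4 = 142.6 → 143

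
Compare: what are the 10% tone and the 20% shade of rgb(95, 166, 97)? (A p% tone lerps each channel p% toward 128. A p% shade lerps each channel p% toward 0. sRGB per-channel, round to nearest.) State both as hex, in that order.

10% tone:
  R: 95 + 0.1×(128−95) = 95 + 3.3 = 98.3 → 98
  G: 166 + 0.1×(128−166) = 166 − 3.8 = 162.2 → 162
  B: 97 + 3.1 = 100.1 → 100
  → #62A264
20% shade:
  R: 95 + 0.2×(0−95) = 95 − 19 = 76 → 76
  G: 166 + 0.2×(0−166) = 166 − 33.2 = 132.8 → 133
  B: 97 + 0.2×(0−97) = 97 − 19.4 = 77.6 → 78
  → #4C854E

#62A264, #4C854E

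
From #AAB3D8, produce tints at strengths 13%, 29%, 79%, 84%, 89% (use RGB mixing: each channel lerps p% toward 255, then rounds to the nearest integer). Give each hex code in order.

#B5BDDD, #C3C9E3, #EDEFF7, #F1F3F9, #F6F7FB

#AAB3D8 is rgb(170, 179, 216).
13%: (170 + 11.05 = 181.05→181, 179 + 9.88 = 188.88→189, 216 + 5.07 = 221.07→221) → #B5BDDD
29%: (170 + 24.65 = 194.65→195, 179 + 22.04 = 201.04→201, 216 + 11.31 = 227.31→227) → #C3C9E3
79%: (170 + 67.15 = 237.15→237, 179 + 60.04 = 239.04→239, 216 + 30.81 = 246.81→247) → #EDEFF7
84%: (170 + 71.4 = 241.4→241, 179 + 63.84 = 242.84→243, 216 + 32.76 = 248.76→249) → #F1F3F9
89%: (170 + 75.65 = 245.65→246, 179 + 67.64 = 246.64→247, 216 + 34.71 = 250.71→251) → #F6F7FB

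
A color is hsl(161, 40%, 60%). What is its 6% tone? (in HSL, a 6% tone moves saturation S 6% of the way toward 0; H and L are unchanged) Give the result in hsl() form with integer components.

hsl(161, 38%, 60%)

S moves 6% from 40 toward 0: 40 − 2.4 = 37.6 → 38.
H and L are unchanged.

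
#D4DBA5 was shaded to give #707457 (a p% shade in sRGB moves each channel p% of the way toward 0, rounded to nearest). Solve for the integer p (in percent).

47%

#D4DBA5 is rgb(212, 219, 165); #707457 is rgb(112, 116, 87).
On the G channel (widest range): 116 ≈ 219 + (p/100)(0 − 219), so p ≈ 100×(116 − 219)/(0 − 219) = -10300/-219 = 47.03.
p = 47 reproduces all three channels after rounding.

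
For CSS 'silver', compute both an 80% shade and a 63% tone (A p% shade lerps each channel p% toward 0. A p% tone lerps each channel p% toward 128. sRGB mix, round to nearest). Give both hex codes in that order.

#262626, #989898

CSS silver is rgb(192, 192, 192).
80% shade:
  R: 192 − 153.6 = 38.4 → 38
  G: 192 − 153.6 = 38.4 → 38
  B: 192 − 153.6 = 38.4 → 38
  → #262626
63% tone:
  R: 192 + 0.63×(128−192) = 192 − 40.32 = 151.68 → 152
  G: 192 + 0.63×(128−192) = 192 − 40.32 = 151.68 → 152
  B: 192 + 0.63×(128−192) = 192 − 40.32 = 151.68 → 152
  → #989898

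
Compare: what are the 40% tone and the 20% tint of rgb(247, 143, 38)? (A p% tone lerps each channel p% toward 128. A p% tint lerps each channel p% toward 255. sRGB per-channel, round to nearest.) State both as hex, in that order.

#c7894a, #f9a551

40% tone:
  R: 247 + 0.4×(128−247) = 247 − 47.6 = 199.4 → 199
  G: 143 − 6 = 137 → 137
  B: 38 + 36 = 74 → 74
  → #c7894a
20% tint:
  R: 247 + 0.2×(255−247) = 247 + 1.6 = 248.6 → 249
  G: 143 + 22.4 = 165.4 → 165
  B: 38 + 0.2×(255−38) = 38 + 43.4 = 81.4 → 81
  → #f9a551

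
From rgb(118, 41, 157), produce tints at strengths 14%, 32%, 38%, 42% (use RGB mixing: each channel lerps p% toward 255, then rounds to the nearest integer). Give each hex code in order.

14%: (118 + 19.18 = 137.18→137, 41 + 29.96 = 70.96→71, 157 + 13.72 = 170.72→171) → #8947AB
32%: (118 + 43.84 = 161.84→162, 41 + 68.48 = 109.48→109, 157 + 31.36 = 188.36→188) → #A26DBC
38%: (118 + 52.06 = 170.06→170, 41 + 81.32 = 122.32→122, 157 + 37.24 = 194.24→194) → #AA7AC2
42%: (118 + 57.54 = 175.54→176, 41 + 89.88 = 130.88→131, 157 + 41.16 = 198.16→198) → #B083C6

#8947AB, #A26DBC, #AA7AC2, #B083C6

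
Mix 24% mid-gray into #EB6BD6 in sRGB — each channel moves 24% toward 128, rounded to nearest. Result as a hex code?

#EB6BD6 is rgb(235, 107, 214).
A 24% tone moves each channel 24% toward 128:
  R: 235 + 0.24×(128−235) = 235 − 25.68 = 209.32 → 209
  G: 107 + 5.04 = 112.04 → 112
  B: 214 − 20.64 = 193.36 → 193
rgb(209, 112, 193) = #D170C1.

#D170C1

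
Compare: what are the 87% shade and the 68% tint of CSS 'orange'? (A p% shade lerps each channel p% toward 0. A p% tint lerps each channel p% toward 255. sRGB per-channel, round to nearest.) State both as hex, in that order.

#211500, #FFE2AD

CSS orange is rgb(255, 165, 0).
87% shade:
  R: 255 + 0.87×(0−255) = 255 − 221.85 = 33.15 → 33
  G: 165 + 0.87×(0−165) = 165 − 143.55 = 21.45 → 21
  B: 0 + 0.87×(0−0) = 0 + 0 = 0 → 0
  → #211500
68% tint:
  R: 255 + 0.68×(255−255) = 255 + 0 = 255 → 255
  G: 165 + 61.2 = 226.2 → 226
  B: 0 + 0.68×(255−0) = 0 + 173.4 = 173.4 → 173
  → #FFE2AD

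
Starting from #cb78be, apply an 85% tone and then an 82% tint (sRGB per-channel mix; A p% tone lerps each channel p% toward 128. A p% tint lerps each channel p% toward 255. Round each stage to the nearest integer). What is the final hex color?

#cb78be is rgb(203, 120, 190).
Lerp each channel 85% toward 128:
  R: 203 − 63.75 = 139.25 → 139
  G: 120 + 6.8 = 126.8 → 127
  B: 190 + 0.85×(128−190) = 190 − 52.7 = 137.3 → 137
After the tone: rgb(139, 127, 137) = #8b7f89.
Lerp each channel 82% toward 255:
  R: 139 + 0.82×(255−139) = 139 + 95.12 = 234.12 → 234
  G: 127 + 104.96 = 231.96 → 232
  B: 137 + 0.82×(255−137) = 137 + 96.76 = 233.76 → 234
rgb(234, 232, 234) = #eae8ea.

#eae8ea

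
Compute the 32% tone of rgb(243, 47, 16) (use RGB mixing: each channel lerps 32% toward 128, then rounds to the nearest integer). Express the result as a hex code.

#CE4934

Per channel, c → c + 0.32(128 − c):
  R: 243 + 0.32×(128−243) = 243 − 36.8 = 206.2 → 206
  G: 47 + 25.92 = 72.92 → 73
  B: 16 + 0.32×(128−16) = 16 + 35.84 = 51.84 → 52
rgb(206, 73, 52) = #CE4934.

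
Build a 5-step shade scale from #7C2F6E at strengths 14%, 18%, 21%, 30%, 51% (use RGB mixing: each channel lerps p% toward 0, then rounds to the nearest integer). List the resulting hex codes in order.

#6B285F, #66275A, #622557, #57214D, #3D1736

#7C2F6E is rgb(124, 47, 110).
14%: (124 − 17.36 = 106.64→107, 47 − 6.58 = 40.42→40, 110 − 15.4 = 94.6→95) → #6B285F
18%: (124 − 22.32 = 101.68→102, 47 − 8.46 = 38.54→39, 110 − 19.8 = 90.2→90) → #66275A
21%: (124 − 26.04 = 97.96→98, 47 − 9.87 = 37.13→37, 110 − 23.1 = 86.9→87) → #622557
30%: (124 − 37.2 = 86.8→87, 47 − 14.1 = 32.9→33, 110 − 33 = 77→77) → #57214D
51%: (124 − 63.24 = 60.76→61, 47 − 23.97 = 23.03→23, 110 − 56.1 = 53.9→54) → #3D1736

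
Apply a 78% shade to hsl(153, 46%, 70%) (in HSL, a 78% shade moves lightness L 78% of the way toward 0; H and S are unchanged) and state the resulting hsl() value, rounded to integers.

hsl(153, 46%, 15%)

L moves 78% from 70 toward 0: 70 − 54.6 = 15.4 → 15.
H and S are unchanged.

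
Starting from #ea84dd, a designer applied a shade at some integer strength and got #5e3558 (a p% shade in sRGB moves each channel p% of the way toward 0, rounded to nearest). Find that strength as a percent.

#ea84dd is rgb(234, 132, 221); #5e3558 is rgb(94, 53, 88).
On the R channel (widest range): 94 ≈ 234 + (p/100)(0 − 234), so p ≈ 100×(94 − 234)/(0 − 234) = -14000/-234 = 59.83.
p = 60 reproduces all three channels after rounding.

60%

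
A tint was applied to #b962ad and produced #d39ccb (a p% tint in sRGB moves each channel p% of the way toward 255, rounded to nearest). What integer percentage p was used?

#b962ad is rgb(185, 98, 173); #d39ccb is rgb(211, 156, 203).
On the G channel (widest range): 156 ≈ 98 + (p/100)(255 − 98), so p ≈ 100×(156 − 98)/(255 − 98) = 5800/157 = 36.94.
p = 37 reproduces all three channels after rounding.

37%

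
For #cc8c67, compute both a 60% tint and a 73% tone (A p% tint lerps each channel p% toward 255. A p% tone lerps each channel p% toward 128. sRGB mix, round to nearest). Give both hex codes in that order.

#ebd1c2, #958379

#cc8c67 is rgb(204, 140, 103).
60% tint:
  R: 204 + 0.6×(255−204) = 204 + 30.6 = 234.6 → 235
  G: 140 + 0.6×(255−140) = 140 + 69 = 209 → 209
  B: 103 + 0.6×(255−103) = 103 + 91.2 = 194.2 → 194
  → #ebd1c2
73% tone:
  R: 204 + 0.73×(128−204) = 204 − 55.48 = 148.52 → 149
  G: 140 − 8.76 = 131.24 → 131
  B: 103 + 18.25 = 121.25 → 121
  → #958379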